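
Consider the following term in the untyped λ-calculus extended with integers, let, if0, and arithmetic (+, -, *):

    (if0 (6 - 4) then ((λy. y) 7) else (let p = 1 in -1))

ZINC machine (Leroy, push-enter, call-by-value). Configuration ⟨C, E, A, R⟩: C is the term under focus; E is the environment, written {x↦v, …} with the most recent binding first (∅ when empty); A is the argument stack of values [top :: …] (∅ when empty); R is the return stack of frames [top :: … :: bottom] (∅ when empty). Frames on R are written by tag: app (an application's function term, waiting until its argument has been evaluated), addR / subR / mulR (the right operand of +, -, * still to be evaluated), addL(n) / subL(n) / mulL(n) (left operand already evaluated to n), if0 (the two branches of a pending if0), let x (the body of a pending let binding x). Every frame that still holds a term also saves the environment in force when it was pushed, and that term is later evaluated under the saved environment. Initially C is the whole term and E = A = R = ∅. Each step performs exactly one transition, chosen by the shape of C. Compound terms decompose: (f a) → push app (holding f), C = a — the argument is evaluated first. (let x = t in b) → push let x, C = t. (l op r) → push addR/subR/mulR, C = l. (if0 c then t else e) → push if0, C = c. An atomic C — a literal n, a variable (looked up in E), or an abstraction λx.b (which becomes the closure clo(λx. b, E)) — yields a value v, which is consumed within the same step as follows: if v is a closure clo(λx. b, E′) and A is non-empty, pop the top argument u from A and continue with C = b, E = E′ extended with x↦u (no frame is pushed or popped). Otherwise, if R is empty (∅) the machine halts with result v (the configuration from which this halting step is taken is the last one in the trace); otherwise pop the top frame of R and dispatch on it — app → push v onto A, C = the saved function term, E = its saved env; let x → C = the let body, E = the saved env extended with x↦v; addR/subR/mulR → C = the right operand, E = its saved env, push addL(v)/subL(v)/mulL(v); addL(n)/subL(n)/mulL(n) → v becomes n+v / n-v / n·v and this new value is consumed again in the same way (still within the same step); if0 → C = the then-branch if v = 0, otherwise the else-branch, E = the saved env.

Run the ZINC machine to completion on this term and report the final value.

Answer: -1

Machine steps:
0. ⟨C=(if0 (6 - 4) then ((λy. y) 7) else (let p = 1 in -1)); E=∅; A=∅; R=∅⟩
1. ⟨C=(6 - 4); E=∅; A=∅; R=[if0]⟩
2. ⟨C=6; E=∅; A=∅; R=[subR :: if0]⟩
3. ⟨C=4; E=∅; A=∅; R=[subL(6) :: if0]⟩
4. ⟨C=(let p = 1 in -1); E=∅; A=∅; R=∅⟩
5. ⟨C=1; E=∅; A=∅; R=[let p]⟩
6. ⟨C=-1; E={p↦1}; A=∅; R=∅⟩
→ final value -1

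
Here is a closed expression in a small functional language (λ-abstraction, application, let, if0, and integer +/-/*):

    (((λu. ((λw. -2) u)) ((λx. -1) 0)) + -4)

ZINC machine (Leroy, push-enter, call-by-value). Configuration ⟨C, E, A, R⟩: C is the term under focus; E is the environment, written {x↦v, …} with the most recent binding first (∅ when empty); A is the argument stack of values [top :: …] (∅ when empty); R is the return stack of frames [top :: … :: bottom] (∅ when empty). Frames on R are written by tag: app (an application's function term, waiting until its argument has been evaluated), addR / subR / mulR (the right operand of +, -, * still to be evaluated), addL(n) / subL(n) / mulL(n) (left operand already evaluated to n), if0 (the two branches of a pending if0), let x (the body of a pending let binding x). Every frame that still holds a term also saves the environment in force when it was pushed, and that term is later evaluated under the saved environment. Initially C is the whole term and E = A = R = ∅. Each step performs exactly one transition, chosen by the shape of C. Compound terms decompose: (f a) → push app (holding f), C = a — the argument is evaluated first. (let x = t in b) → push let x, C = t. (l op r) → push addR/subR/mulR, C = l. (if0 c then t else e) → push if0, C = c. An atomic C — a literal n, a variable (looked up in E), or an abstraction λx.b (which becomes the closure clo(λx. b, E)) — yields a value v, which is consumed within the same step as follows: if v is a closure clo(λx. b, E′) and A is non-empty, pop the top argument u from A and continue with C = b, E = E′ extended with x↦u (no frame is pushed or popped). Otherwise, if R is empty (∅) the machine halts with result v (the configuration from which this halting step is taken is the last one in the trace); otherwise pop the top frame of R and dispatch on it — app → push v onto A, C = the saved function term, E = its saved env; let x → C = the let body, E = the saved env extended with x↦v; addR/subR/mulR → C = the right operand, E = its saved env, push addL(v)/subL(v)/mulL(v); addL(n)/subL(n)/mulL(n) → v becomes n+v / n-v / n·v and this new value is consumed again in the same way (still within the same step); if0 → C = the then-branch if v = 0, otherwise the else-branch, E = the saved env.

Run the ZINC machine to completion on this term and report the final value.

t=0: <C=(((λu. ((λw. -2) u)) ((λx. -1) 0)) + -4), E=∅, A=∅, R=∅>
t=1: <C=((λu. ((λw. -2) u)) ((λx. -1) 0)), E=∅, A=∅, R=[addR]>
t=2: <C=((λx. -1) 0), E=∅, A=∅, R=[app :: addR]>
t=3: <C=0, E=∅, A=∅, R=[app :: app :: addR]>
t=4: <C=(λx. -1), E=∅, A=[0], R=[app :: addR]>
t=5: <C=-1, E={x↦0}, A=∅, R=[app :: addR]>
t=6: <C=(λu. ((λw. -2) u)), E=∅, A=[-1], R=[addR]>
t=7: <C=((λw. -2) u), E={u↦-1}, A=∅, R=[addR]>
t=8: <C=u, E={u↦-1}, A=∅, R=[app :: addR]>
t=9: <C=(λw. -2), E={u↦-1}, A=[-1], R=[addR]>
t=10: <C=-2, E={w↦-1, u↦-1}, A=∅, R=[addR]>
t=11: <C=-4, E=∅, A=∅, R=[addL(-2)]>
→ final value -6

Answer: -6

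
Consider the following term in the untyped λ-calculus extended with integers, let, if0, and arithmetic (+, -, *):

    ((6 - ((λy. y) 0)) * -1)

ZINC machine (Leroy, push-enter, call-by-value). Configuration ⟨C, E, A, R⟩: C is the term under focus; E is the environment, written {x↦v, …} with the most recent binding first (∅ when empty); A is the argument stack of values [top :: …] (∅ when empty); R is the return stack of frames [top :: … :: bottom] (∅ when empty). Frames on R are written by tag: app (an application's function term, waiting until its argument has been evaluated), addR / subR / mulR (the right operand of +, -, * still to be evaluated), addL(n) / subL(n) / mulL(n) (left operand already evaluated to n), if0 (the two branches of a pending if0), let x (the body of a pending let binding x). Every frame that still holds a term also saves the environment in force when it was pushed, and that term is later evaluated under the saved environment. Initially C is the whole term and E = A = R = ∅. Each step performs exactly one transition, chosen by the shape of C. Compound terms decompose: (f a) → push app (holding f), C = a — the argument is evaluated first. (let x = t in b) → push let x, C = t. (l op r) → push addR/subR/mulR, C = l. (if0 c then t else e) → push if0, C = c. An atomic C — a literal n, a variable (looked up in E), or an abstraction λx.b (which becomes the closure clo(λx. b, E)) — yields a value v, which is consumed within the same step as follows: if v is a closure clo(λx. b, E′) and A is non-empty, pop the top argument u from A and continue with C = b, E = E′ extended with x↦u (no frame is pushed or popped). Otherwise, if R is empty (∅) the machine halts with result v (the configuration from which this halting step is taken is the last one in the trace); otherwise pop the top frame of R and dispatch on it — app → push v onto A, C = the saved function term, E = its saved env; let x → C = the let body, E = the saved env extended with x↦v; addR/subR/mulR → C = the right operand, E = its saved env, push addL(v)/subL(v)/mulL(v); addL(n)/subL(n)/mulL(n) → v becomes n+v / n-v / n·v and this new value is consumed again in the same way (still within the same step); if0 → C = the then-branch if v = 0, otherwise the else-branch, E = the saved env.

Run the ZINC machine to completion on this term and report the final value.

Answer: -6

Derivation:
[0] [C=((6 - ((λy. y) 0)) * -1) | E=∅ | A=∅ | R=∅]
[1] [C=(6 - ((λy. y) 0)) | E=∅ | A=∅ | R=[mulR]]
[2] [C=6 | E=∅ | A=∅ | R=[subR :: mulR]]
[3] [C=((λy. y) 0) | E=∅ | A=∅ | R=[subL(6) :: mulR]]
[4] [C=0 | E=∅ | A=∅ | R=[app :: subL(6) :: mulR]]
[5] [C=(λy. y) | E=∅ | A=[0] | R=[subL(6) :: mulR]]
[6] [C=y | E={y↦0} | A=∅ | R=[subL(6) :: mulR]]
[7] [C=-1 | E=∅ | A=∅ | R=[mulL(6)]]
→ final value -6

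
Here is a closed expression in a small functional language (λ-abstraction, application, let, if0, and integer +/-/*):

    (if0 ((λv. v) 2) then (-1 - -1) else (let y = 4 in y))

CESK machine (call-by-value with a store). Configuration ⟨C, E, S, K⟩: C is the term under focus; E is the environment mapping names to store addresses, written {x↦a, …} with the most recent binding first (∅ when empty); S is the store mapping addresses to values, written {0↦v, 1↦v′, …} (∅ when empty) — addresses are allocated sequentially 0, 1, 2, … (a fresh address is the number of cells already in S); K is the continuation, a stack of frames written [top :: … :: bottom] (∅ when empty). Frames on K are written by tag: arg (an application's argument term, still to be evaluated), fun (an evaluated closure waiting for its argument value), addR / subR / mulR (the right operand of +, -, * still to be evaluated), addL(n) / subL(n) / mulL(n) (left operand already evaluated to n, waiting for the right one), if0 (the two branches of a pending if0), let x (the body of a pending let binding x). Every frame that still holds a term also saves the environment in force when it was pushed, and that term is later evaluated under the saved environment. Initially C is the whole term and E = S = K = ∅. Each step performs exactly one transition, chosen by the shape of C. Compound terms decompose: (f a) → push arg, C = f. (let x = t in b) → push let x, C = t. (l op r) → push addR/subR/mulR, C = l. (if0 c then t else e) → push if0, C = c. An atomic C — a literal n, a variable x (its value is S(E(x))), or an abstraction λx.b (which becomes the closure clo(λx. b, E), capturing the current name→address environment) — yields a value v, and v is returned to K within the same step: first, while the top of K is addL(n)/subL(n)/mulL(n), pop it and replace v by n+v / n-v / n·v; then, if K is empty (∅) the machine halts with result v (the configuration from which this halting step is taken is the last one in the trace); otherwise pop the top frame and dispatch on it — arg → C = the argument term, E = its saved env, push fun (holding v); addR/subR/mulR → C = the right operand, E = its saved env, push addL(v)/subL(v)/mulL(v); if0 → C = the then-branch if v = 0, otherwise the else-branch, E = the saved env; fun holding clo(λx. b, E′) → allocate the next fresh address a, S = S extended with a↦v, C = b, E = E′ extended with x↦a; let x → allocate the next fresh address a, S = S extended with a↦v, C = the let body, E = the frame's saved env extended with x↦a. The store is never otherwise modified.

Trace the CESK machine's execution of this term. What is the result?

Answer: 4

Execution trace:
[0] ⟨C=(if0 ((λv. v) 2) then (-1 - -1) else (let y = 4 in y)); E=∅; S=∅; K=∅⟩
[1] ⟨C=((λv. v) 2); E=∅; S=∅; K=[if0]⟩
[2] ⟨C=(λv. v); E=∅; S=∅; K=[arg :: if0]⟩
[3] ⟨C=2; E=∅; S=∅; K=[fun :: if0]⟩
[4] ⟨C=v; E={v↦0}; S={0↦2}; K=[if0]⟩
[5] ⟨C=(let y = 4 in y); E=∅; S={0↦2}; K=∅⟩
[6] ⟨C=4; E=∅; S={0↦2}; K=[let y]⟩
[7] ⟨C=y; E={y↦1}; S={0↦2, 1↦4}; K=∅⟩
→ final value 4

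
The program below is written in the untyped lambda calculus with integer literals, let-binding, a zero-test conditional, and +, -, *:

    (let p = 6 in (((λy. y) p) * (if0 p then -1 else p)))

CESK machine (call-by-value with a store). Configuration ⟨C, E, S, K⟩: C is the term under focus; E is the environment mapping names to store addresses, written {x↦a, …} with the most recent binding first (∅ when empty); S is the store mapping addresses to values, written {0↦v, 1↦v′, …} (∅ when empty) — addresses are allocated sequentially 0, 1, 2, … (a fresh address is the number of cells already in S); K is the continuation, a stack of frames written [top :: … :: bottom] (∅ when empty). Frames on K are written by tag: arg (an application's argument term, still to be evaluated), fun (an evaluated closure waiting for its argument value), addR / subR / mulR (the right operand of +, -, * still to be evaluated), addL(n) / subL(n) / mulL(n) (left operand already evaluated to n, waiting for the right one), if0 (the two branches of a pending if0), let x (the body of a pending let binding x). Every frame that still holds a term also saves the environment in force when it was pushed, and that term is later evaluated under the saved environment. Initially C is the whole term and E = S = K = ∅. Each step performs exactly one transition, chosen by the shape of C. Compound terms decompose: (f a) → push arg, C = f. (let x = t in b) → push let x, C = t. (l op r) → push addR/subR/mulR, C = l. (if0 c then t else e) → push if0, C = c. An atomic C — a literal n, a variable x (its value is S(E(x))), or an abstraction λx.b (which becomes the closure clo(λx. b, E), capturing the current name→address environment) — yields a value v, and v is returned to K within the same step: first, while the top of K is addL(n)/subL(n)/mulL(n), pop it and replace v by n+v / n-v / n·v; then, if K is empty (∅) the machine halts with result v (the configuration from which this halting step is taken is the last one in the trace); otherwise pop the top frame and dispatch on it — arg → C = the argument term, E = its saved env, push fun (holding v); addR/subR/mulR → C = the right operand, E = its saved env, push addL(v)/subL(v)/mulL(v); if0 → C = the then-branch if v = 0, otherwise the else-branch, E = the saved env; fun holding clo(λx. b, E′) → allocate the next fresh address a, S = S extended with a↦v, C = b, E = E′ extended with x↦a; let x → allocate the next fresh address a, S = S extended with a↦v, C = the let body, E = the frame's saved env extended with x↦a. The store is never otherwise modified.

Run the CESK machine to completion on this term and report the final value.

t=0: ⟨C=(let p = 6 in (((λy. y) p) * (if0 p then -1 else p))); E=∅; S=∅; K=∅⟩
t=1: ⟨C=6; E=∅; S=∅; K=[let p]⟩
t=2: ⟨C=(((λy. y) p) * (if0 p then -1 else p)); E={p↦0}; S={0↦6}; K=∅⟩
t=3: ⟨C=((λy. y) p); E={p↦0}; S={0↦6}; K=[mulR]⟩
t=4: ⟨C=(λy. y); E={p↦0}; S={0↦6}; K=[arg :: mulR]⟩
t=5: ⟨C=p; E={p↦0}; S={0↦6}; K=[fun :: mulR]⟩
t=6: ⟨C=y; E={y↦1, p↦0}; S={0↦6, 1↦6}; K=[mulR]⟩
t=7: ⟨C=(if0 p then -1 else p); E={p↦0}; S={0↦6, 1↦6}; K=[mulL(6)]⟩
t=8: ⟨C=p; E={p↦0}; S={0↦6, 1↦6}; K=[if0 :: mulL(6)]⟩
t=9: ⟨C=p; E={p↦0}; S={0↦6, 1↦6}; K=[mulL(6)]⟩
→ final value 36

Answer: 36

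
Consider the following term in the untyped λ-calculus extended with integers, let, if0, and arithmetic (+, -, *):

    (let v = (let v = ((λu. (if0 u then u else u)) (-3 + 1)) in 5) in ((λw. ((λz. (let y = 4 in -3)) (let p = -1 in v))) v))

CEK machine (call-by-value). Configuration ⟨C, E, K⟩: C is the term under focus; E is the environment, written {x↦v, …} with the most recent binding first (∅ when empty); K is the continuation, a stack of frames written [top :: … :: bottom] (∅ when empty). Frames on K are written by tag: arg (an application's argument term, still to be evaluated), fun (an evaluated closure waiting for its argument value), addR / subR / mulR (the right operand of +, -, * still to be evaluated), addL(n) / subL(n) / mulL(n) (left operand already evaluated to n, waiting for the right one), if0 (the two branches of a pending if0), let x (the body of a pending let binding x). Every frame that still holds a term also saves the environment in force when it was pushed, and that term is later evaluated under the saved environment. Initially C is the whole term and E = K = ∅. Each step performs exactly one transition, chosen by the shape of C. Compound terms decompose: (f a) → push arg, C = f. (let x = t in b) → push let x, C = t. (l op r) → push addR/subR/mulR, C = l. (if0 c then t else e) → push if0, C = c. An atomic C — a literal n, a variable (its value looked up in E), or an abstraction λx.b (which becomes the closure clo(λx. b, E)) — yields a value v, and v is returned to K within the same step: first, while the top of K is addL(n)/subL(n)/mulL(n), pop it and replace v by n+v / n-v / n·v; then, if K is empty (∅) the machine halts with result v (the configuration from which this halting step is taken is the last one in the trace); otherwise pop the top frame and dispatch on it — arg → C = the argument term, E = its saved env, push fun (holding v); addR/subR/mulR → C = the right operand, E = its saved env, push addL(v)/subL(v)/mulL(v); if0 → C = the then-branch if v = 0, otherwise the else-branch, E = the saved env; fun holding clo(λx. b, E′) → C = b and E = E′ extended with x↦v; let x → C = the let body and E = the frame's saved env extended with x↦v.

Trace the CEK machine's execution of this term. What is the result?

Answer: -3

Execution trace:
t=0: [C=(let v = (let v = ((λu. (if0 u then u else u)) (-3 + 1)) in 5) in ((λw. ((λz. (let y = 4 in -3)) (let p = -1 in v))) v)) | E=∅ | K=∅]
t=1: [C=(let v = ((λu. (if0 u then u else u)) (-3 + 1)) in 5) | E=∅ | K=[let v]]
t=2: [C=((λu. (if0 u then u else u)) (-3 + 1)) | E=∅ | K=[let v :: let v]]
t=3: [C=(λu. (if0 u then u else u)) | E=∅ | K=[arg :: let v :: let v]]
t=4: [C=(-3 + 1) | E=∅ | K=[fun :: let v :: let v]]
t=5: [C=-3 | E=∅ | K=[addR :: fun :: let v :: let v]]
t=6: [C=1 | E=∅ | K=[addL(-3) :: fun :: let v :: let v]]
t=7: [C=(if0 u then u else u) | E={u↦-2} | K=[let v :: let v]]
t=8: [C=u | E={u↦-2} | K=[if0 :: let v :: let v]]
t=9: [C=u | E={u↦-2} | K=[let v :: let v]]
t=10: [C=5 | E={v↦-2} | K=[let v]]
t=11: [C=((λw. ((λz. (let y = 4 in -3)) (let p = -1 in v))) v) | E={v↦5} | K=∅]
t=12: [C=(λw. ((λz. (let y = 4 in -3)) (let p = -1 in v))) | E={v↦5} | K=[arg]]
t=13: [C=v | E={v↦5} | K=[fun]]
t=14: [C=((λz. (let y = 4 in -3)) (let p = -1 in v)) | E={w↦5, v↦5} | K=∅]
t=15: [C=(λz. (let y = 4 in -3)) | E={w↦5, v↦5} | K=[arg]]
t=16: [C=(let p = -1 in v) | E={w↦5, v↦5} | K=[fun]]
t=17: [C=-1 | E={w↦5, v↦5} | K=[let p :: fun]]
t=18: [C=v | E={p↦-1, w↦5, v↦5} | K=[fun]]
t=19: [C=(let y = 4 in -3) | E={z↦5, w↦5, v↦5} | K=∅]
t=20: [C=4 | E={z↦5, w↦5, v↦5} | K=[let y]]
t=21: [C=-3 | E={y↦4, z↦5, w↦5, v↦5} | K=∅]
→ final value -3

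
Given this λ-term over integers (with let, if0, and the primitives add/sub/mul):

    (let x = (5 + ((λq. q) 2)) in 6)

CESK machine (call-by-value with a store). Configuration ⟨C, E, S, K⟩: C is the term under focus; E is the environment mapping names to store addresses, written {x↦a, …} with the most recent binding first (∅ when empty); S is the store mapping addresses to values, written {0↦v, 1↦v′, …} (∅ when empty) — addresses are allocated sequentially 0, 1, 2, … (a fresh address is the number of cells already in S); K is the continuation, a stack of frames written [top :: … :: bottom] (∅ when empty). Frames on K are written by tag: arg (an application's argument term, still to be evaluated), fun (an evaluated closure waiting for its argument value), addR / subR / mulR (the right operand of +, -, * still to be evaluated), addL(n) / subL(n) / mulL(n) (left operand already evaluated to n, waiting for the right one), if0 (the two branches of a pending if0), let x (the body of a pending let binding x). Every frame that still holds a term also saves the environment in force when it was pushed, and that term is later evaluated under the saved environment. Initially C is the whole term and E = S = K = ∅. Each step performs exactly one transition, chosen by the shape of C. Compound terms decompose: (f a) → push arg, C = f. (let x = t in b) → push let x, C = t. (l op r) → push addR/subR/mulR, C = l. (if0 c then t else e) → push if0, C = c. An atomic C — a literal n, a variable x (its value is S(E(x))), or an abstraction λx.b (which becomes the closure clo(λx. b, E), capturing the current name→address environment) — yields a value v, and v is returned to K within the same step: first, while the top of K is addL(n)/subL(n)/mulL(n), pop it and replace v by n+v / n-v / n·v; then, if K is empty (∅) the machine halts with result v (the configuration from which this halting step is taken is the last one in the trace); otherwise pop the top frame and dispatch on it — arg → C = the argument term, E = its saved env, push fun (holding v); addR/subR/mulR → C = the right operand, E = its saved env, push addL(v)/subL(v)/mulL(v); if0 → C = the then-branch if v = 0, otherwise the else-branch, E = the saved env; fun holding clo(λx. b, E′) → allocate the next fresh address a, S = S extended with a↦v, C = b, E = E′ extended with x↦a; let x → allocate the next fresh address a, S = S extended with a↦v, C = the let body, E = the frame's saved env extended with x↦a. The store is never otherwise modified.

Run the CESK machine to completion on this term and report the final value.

Answer: 6

Derivation:
0. ⟨C=(let x = (5 + ((λq. q) 2)) in 6); E=∅; S=∅; K=∅⟩
1. ⟨C=(5 + ((λq. q) 2)); E=∅; S=∅; K=[let x]⟩
2. ⟨C=5; E=∅; S=∅; K=[addR :: let x]⟩
3. ⟨C=((λq. q) 2); E=∅; S=∅; K=[addL(5) :: let x]⟩
4. ⟨C=(λq. q); E=∅; S=∅; K=[arg :: addL(5) :: let x]⟩
5. ⟨C=2; E=∅; S=∅; K=[fun :: addL(5) :: let x]⟩
6. ⟨C=q; E={q↦0}; S={0↦2}; K=[addL(5) :: let x]⟩
7. ⟨C=6; E={x↦1}; S={0↦2, 1↦7}; K=∅⟩
→ final value 6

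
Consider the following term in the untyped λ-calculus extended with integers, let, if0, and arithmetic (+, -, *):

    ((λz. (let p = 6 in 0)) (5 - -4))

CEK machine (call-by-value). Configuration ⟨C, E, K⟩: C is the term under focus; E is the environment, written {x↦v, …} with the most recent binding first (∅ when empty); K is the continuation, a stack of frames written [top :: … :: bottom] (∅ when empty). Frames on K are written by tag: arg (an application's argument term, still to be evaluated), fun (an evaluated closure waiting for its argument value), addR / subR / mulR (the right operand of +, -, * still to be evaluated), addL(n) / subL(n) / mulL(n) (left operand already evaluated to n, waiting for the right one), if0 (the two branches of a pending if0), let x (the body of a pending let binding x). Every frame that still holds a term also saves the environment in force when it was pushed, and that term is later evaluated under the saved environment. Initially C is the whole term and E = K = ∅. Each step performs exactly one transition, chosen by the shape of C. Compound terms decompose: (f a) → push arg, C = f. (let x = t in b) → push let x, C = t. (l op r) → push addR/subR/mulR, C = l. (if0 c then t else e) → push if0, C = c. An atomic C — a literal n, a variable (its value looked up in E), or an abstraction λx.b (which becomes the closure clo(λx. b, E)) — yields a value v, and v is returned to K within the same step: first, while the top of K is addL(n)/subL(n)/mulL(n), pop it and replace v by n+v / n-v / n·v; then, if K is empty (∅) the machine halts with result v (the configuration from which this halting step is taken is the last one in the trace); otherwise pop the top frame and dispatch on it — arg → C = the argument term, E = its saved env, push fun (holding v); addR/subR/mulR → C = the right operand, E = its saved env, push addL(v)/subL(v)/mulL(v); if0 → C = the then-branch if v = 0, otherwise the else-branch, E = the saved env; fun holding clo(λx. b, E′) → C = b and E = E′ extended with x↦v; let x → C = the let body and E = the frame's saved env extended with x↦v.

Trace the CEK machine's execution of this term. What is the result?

Answer: 0

Derivation:
[0] [C=((λz. (let p = 6 in 0)) (5 - -4)) | E=∅ | K=∅]
[1] [C=(λz. (let p = 6 in 0)) | E=∅ | K=[arg]]
[2] [C=(5 - -4) | E=∅ | K=[fun]]
[3] [C=5 | E=∅ | K=[subR :: fun]]
[4] [C=-4 | E=∅ | K=[subL(5) :: fun]]
[5] [C=(let p = 6 in 0) | E={z↦9} | K=∅]
[6] [C=6 | E={z↦9} | K=[let p]]
[7] [C=0 | E={p↦6, z↦9} | K=∅]
→ final value 0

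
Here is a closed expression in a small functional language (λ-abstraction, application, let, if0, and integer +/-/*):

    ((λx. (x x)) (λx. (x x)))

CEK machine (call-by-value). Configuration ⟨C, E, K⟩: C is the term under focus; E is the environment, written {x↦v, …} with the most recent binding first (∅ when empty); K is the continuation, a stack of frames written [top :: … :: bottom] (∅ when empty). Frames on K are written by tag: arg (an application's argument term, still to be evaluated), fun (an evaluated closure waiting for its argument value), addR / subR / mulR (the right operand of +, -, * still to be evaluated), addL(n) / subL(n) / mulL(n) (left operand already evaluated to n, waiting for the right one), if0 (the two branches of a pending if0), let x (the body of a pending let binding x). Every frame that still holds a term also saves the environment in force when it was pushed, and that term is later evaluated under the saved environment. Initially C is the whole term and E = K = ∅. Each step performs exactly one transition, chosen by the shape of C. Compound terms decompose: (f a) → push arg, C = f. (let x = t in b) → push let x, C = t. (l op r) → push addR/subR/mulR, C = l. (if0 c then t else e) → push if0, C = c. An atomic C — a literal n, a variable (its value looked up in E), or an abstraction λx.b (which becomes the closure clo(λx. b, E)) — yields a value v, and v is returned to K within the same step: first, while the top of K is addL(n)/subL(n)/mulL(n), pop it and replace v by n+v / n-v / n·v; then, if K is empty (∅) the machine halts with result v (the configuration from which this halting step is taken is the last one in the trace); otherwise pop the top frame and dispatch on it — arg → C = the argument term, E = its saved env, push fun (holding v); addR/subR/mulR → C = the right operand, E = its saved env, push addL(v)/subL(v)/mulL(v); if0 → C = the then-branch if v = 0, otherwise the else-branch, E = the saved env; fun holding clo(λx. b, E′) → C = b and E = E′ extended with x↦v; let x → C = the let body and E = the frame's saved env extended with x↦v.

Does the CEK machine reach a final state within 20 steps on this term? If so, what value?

step 0: [C=((λx. (x x)) (λx. (x x))) | E=∅ | K=∅]
step 1: [C=(λx. (x x)) | E=∅ | K=[arg]]
step 2: [C=(λx. (x x)) | E=∅ | K=[fun]]
step 3: [C=(x x) | E={x↦clo(λx. (x x), ∅)} | K=∅]
step 4: [C=x | E={x↦clo(λx. (x x), ∅)} | K=[arg]]
step 5: [C=x | E={x↦clo(λx. (x x), ∅)} | K=[fun]]
… configuration repeats with period 3 (steps 3–5 recur indefinitely) …

Answer: DIVERGES (no final state within 20 steps)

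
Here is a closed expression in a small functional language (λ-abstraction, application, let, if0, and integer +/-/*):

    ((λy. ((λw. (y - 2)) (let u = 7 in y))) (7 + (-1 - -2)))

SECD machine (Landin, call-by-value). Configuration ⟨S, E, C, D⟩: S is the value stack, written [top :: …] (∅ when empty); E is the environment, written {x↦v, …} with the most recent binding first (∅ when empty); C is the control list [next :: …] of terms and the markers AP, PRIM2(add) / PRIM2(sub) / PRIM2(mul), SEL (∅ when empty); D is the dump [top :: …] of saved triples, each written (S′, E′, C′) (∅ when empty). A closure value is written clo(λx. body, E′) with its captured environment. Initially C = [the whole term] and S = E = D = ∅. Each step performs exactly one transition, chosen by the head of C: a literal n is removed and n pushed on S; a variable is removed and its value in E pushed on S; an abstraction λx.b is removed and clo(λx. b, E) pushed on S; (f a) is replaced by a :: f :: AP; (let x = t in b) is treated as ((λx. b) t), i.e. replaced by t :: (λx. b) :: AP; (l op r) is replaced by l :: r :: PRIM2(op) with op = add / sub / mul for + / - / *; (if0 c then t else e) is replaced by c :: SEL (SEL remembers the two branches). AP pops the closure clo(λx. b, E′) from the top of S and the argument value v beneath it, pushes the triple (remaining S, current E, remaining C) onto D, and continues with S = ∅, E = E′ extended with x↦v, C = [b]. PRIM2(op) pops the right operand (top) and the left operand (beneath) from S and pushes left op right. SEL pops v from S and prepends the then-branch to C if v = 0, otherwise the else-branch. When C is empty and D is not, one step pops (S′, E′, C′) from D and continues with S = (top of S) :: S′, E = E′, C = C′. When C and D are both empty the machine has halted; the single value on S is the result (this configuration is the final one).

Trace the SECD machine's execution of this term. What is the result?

Answer: 6

Machine steps:
[0] [S=∅ | E=∅ | C=[((λy. ((λw. (y - 2)) (let u = 7 in y))) (7 + (-1 - -2)))] | D=∅]
[1] [S=∅ | E=∅ | C=[(7 + (-1 - -2)) :: (λy. ((λw. (y - 2)) (let u = 7 in y))) :: AP] | D=∅]
[2] [S=∅ | E=∅ | C=[7 :: (-1 - -2) :: PRIM2(add) :: (λy. ((λw. (y - 2)) (let u = 7 in y))) :: AP] | D=∅]
[3] [S=[7] | E=∅ | C=[(-1 - -2) :: PRIM2(add) :: (λy. ((λw. (y - 2)) (let u = 7 in y))) :: AP] | D=∅]
[4] [S=[7] | E=∅ | C=[-1 :: -2 :: PRIM2(sub) :: PRIM2(add) :: (λy. ((λw. (y - 2)) (let u = 7 in y))) :: AP] | D=∅]
[5] [S=[-1 :: 7] | E=∅ | C=[-2 :: PRIM2(sub) :: PRIM2(add) :: (λy. ((λw. (y - 2)) (let u = 7 in y))) :: AP] | D=∅]
[6] [S=[-2 :: -1 :: 7] | E=∅ | C=[PRIM2(sub) :: PRIM2(add) :: (λy. ((λw. (y - 2)) (let u = 7 in y))) :: AP] | D=∅]
[7] [S=[1 :: 7] | E=∅ | C=[PRIM2(add) :: (λy. ((λw. (y - 2)) (let u = 7 in y))) :: AP] | D=∅]
[8] [S=[8] | E=∅ | C=[(λy. ((λw. (y - 2)) (let u = 7 in y))) :: AP] | D=∅]
[9] [S=[clo(λy. ((λw. (y - 2)) (let u = 7 in y)), ∅) :: 8] | E=∅ | C=[AP] | D=∅]
[10] [S=∅ | E={y↦8} | C=[((λw. (y - 2)) (let u = 7 in y))] | D=[(∅, ∅, ∅)]]
[11] [S=∅ | E={y↦8} | C=[(let u = 7 in y) :: (λw. (y - 2)) :: AP] | D=[(∅, ∅, ∅)]]
[12] [S=∅ | E={y↦8} | C=[7 :: (λu. y) :: AP :: (λw. (y - 2)) :: AP] | D=[(∅, ∅, ∅)]]
[13] [S=[7] | E={y↦8} | C=[(λu. y) :: AP :: (λw. (y - 2)) :: AP] | D=[(∅, ∅, ∅)]]
[14] [S=[clo(λu. y, {y↦8}) :: 7] | E={y↦8} | C=[AP :: (λw. (y - 2)) :: AP] | D=[(∅, ∅, ∅)]]
[15] [S=∅ | E={u↦7, y↦8} | C=[y] | D=[(∅, {y↦8}, [(λw. (y - 2)) :: AP]) :: (∅, ∅, ∅)]]
[16] [S=[8] | E={u↦7, y↦8} | C=∅ | D=[(∅, {y↦8}, [(λw. (y - 2)) :: AP]) :: (∅, ∅, ∅)]]
[17] [S=[8] | E={y↦8} | C=[(λw. (y - 2)) :: AP] | D=[(∅, ∅, ∅)]]
[18] [S=[clo(λw. (y - 2), {y↦8}) :: 8] | E={y↦8} | C=[AP] | D=[(∅, ∅, ∅)]]
[19] [S=∅ | E={w↦8, y↦8} | C=[(y - 2)] | D=[(∅, {y↦8}, ∅) :: (∅, ∅, ∅)]]
[20] [S=∅ | E={w↦8, y↦8} | C=[y :: 2 :: PRIM2(sub)] | D=[(∅, {y↦8}, ∅) :: (∅, ∅, ∅)]]
[21] [S=[8] | E={w↦8, y↦8} | C=[2 :: PRIM2(sub)] | D=[(∅, {y↦8}, ∅) :: (∅, ∅, ∅)]]
[22] [S=[2 :: 8] | E={w↦8, y↦8} | C=[PRIM2(sub)] | D=[(∅, {y↦8}, ∅) :: (∅, ∅, ∅)]]
[23] [S=[6] | E={w↦8, y↦8} | C=∅ | D=[(∅, {y↦8}, ∅) :: (∅, ∅, ∅)]]
[24] [S=[6] | E={y↦8} | C=∅ | D=[(∅, ∅, ∅)]]
[25] [S=[6] | E=∅ | C=∅ | D=∅]
→ final value 6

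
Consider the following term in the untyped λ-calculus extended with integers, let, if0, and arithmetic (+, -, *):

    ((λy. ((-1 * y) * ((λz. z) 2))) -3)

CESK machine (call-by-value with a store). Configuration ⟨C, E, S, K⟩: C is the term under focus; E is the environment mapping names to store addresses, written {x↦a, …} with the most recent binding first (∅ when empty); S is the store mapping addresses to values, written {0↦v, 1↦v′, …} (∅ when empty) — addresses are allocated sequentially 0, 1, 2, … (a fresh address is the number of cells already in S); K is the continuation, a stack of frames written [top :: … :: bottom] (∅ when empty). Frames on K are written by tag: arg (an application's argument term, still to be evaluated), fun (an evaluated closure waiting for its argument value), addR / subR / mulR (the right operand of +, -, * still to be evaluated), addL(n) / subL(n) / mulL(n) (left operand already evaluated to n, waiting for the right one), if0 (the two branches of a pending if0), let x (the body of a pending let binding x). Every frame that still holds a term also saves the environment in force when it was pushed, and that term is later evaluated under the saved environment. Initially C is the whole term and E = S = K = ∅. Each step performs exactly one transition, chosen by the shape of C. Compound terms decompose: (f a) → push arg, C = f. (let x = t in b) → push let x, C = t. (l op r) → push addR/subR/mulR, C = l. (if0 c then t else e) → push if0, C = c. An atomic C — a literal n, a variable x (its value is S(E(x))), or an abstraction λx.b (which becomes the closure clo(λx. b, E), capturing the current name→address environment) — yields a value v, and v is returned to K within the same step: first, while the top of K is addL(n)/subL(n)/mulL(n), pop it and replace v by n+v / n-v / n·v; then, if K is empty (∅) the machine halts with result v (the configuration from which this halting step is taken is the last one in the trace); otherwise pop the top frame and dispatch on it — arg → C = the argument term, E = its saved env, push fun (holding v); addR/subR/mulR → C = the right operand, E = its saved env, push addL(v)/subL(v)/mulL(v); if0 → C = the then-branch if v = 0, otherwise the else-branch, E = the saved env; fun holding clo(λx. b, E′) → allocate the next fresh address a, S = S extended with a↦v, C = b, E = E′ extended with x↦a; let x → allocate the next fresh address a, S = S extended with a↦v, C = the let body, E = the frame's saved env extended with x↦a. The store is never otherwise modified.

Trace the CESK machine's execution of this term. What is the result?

0. <C=((λy. ((-1 * y) * ((λz. z) 2))) -3), E=∅, S=∅, K=∅>
1. <C=(λy. ((-1 * y) * ((λz. z) 2))), E=∅, S=∅, K=[arg]>
2. <C=-3, E=∅, S=∅, K=[fun]>
3. <C=((-1 * y) * ((λz. z) 2)), E={y↦0}, S={0↦-3}, K=∅>
4. <C=(-1 * y), E={y↦0}, S={0↦-3}, K=[mulR]>
5. <C=-1, E={y↦0}, S={0↦-3}, K=[mulR :: mulR]>
6. <C=y, E={y↦0}, S={0↦-3}, K=[mulL(-1) :: mulR]>
7. <C=((λz. z) 2), E={y↦0}, S={0↦-3}, K=[mulL(3)]>
8. <C=(λz. z), E={y↦0}, S={0↦-3}, K=[arg :: mulL(3)]>
9. <C=2, E={y↦0}, S={0↦-3}, K=[fun :: mulL(3)]>
10. <C=z, E={z↦1, y↦0}, S={0↦-3, 1↦2}, K=[mulL(3)]>
→ final value 6

Answer: 6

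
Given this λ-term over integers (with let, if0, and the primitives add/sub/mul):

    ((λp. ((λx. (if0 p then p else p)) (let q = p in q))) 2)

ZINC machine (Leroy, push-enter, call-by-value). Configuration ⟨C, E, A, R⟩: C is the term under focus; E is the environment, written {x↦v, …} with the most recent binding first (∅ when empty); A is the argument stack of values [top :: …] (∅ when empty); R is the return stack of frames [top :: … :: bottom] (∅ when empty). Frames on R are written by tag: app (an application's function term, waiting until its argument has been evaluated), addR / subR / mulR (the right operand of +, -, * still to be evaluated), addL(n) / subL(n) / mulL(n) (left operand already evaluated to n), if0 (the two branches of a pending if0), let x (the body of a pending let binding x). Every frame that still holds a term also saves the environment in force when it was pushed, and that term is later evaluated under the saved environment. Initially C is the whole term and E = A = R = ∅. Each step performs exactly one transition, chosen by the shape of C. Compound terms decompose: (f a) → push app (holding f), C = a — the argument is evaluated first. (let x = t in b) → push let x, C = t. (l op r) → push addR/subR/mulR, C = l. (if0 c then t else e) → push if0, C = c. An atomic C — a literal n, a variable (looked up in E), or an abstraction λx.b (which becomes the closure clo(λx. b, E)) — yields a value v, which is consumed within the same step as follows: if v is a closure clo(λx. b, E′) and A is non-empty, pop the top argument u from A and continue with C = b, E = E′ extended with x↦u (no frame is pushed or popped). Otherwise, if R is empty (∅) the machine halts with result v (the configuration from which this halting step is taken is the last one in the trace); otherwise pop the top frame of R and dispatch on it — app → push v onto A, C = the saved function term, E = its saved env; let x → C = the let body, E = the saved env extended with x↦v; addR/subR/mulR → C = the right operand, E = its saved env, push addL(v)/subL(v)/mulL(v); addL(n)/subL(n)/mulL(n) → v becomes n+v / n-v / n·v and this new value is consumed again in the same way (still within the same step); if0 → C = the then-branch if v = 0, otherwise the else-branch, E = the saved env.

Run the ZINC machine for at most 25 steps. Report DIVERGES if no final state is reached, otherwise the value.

Answer: 2

Execution trace:
step 0: ⟨C=((λp. ((λx. (if0 p then p else p)) (let q = p in q))) 2); E=∅; A=∅; R=∅⟩
step 1: ⟨C=2; E=∅; A=∅; R=[app]⟩
step 2: ⟨C=(λp. ((λx. (if0 p then p else p)) (let q = p in q))); E=∅; A=[2]; R=∅⟩
step 3: ⟨C=((λx. (if0 p then p else p)) (let q = p in q)); E={p↦2}; A=∅; R=∅⟩
step 4: ⟨C=(let q = p in q); E={p↦2}; A=∅; R=[app]⟩
step 5: ⟨C=p; E={p↦2}; A=∅; R=[let q :: app]⟩
step 6: ⟨C=q; E={q↦2, p↦2}; A=∅; R=[app]⟩
step 7: ⟨C=(λx. (if0 p then p else p)); E={p↦2}; A=[2]; R=∅⟩
step 8: ⟨C=(if0 p then p else p); E={x↦2, p↦2}; A=∅; R=∅⟩
step 9: ⟨C=p; E={x↦2, p↦2}; A=∅; R=[if0]⟩
step 10: ⟨C=p; E={x↦2, p↦2}; A=∅; R=∅⟩
→ final value 2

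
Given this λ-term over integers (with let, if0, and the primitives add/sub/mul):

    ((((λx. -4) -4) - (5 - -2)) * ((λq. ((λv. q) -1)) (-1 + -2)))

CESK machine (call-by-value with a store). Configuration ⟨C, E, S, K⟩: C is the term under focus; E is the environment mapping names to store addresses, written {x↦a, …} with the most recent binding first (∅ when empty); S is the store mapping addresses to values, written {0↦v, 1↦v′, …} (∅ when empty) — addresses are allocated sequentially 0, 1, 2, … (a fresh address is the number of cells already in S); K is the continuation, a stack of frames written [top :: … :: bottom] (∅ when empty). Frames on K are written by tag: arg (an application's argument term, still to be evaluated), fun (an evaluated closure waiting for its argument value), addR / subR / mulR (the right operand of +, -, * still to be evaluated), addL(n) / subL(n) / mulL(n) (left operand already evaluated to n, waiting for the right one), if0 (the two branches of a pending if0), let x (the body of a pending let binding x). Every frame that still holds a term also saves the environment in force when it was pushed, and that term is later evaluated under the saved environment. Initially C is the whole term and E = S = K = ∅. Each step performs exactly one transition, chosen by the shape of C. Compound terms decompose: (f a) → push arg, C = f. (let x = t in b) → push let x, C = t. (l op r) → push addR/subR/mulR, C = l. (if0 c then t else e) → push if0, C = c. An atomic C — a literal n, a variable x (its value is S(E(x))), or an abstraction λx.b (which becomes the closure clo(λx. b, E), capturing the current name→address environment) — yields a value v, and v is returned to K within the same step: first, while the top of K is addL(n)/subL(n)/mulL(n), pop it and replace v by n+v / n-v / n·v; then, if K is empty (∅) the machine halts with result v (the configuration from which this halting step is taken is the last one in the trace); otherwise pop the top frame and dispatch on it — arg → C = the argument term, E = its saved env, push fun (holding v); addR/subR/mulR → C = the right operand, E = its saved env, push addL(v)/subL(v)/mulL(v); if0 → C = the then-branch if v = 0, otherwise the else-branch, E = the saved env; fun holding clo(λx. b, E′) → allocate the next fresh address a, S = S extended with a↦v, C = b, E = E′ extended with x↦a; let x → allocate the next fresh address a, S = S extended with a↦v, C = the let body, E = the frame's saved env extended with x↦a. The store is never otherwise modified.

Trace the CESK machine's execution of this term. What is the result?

step 0: [C=((((λx. -4) -4) - (5 - -2)) * ((λq. ((λv. q) -1)) (-1 + -2))) | E=∅ | S=∅ | K=∅]
step 1: [C=(((λx. -4) -4) - (5 - -2)) | E=∅ | S=∅ | K=[mulR]]
step 2: [C=((λx. -4) -4) | E=∅ | S=∅ | K=[subR :: mulR]]
step 3: [C=(λx. -4) | E=∅ | S=∅ | K=[arg :: subR :: mulR]]
step 4: [C=-4 | E=∅ | S=∅ | K=[fun :: subR :: mulR]]
step 5: [C=-4 | E={x↦0} | S={0↦-4} | K=[subR :: mulR]]
step 6: [C=(5 - -2) | E=∅ | S={0↦-4} | K=[subL(-4) :: mulR]]
step 7: [C=5 | E=∅ | S={0↦-4} | K=[subR :: subL(-4) :: mulR]]
step 8: [C=-2 | E=∅ | S={0↦-4} | K=[subL(5) :: subL(-4) :: mulR]]
step 9: [C=((λq. ((λv. q) -1)) (-1 + -2)) | E=∅ | S={0↦-4} | K=[mulL(-11)]]
step 10: [C=(λq. ((λv. q) -1)) | E=∅ | S={0↦-4} | K=[arg :: mulL(-11)]]
step 11: [C=(-1 + -2) | E=∅ | S={0↦-4} | K=[fun :: mulL(-11)]]
step 12: [C=-1 | E=∅ | S={0↦-4} | K=[addR :: fun :: mulL(-11)]]
step 13: [C=-2 | E=∅ | S={0↦-4} | K=[addL(-1) :: fun :: mulL(-11)]]
step 14: [C=((λv. q) -1) | E={q↦1} | S={0↦-4, 1↦-3} | K=[mulL(-11)]]
step 15: [C=(λv. q) | E={q↦1} | S={0↦-4, 1↦-3} | K=[arg :: mulL(-11)]]
step 16: [C=-1 | E={q↦1} | S={0↦-4, 1↦-3} | K=[fun :: mulL(-11)]]
step 17: [C=q | E={v↦2, q↦1} | S={0↦-4, 1↦-3, 2↦-1} | K=[mulL(-11)]]
→ final value 33

Answer: 33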